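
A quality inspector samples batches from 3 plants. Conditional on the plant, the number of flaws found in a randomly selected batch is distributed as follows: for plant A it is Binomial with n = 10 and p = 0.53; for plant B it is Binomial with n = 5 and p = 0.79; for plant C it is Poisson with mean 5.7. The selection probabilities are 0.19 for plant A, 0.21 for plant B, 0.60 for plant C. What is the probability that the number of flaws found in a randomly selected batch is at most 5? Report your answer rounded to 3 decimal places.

Conditional on each plant, P(X ≤ 5): A: 0.547373; B: 1; C: 0.494985.
By total probability, P(X ≤ 5) = 0.19·0.547373 + 0.21·1 + 0.6·0.494985 = 0.610992.

0.611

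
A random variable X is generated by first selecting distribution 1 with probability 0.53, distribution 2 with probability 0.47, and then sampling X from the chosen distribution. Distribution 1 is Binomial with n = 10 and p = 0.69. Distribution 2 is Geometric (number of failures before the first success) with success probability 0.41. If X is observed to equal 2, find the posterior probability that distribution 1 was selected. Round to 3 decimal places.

0.014

Likelihoods P(X=2 | ·): 1: 0.00182728; 2: 0.142721.
Posterior ∝ prior × likelihood. Numerator for 1: 0.53·0.00182728 = 0.000968456.
Normalizing constant: 0.53·0.00182728 + 0.47·0.142721 = 0.0680473.
P(1 | observation) = 0.000968456 / 0.0680473 = 0.0142321.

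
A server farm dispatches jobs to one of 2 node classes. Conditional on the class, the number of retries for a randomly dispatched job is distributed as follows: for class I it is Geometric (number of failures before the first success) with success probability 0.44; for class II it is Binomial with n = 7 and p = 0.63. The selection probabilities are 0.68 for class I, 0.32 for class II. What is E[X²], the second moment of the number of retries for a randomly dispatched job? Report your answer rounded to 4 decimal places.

9.8140

For each component E[X²] = Var + (mean)², giving I: 4.5124; II: 21.0798.
Overall E[X²] = 0.68·4.5124 + 0.32·21.0798 = 9.81397.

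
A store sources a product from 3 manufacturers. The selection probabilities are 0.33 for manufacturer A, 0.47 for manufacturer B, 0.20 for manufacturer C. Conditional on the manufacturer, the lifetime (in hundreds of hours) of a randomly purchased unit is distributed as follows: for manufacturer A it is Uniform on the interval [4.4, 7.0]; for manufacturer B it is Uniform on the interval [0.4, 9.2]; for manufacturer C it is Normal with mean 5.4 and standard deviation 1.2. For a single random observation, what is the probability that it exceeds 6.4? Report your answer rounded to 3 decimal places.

Conditional on each manufacturer, P(X > 6.4): A: 0.230769; B: 0.318182; C: 0.202328.
By total probability, P(X > 6.4) = 0.33·0.230769 + 0.47·0.318182 + 0.2·0.202328 = 0.266165.

0.266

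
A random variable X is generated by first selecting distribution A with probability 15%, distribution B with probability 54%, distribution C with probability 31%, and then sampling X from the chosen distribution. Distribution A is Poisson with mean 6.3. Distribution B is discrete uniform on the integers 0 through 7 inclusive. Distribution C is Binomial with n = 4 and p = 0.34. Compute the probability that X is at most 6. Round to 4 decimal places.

Conditional on each component, P(X ≤ 6): A: 0.558233; B: 0.875; C: 1.
By total probability, P(X ≤ 6) = 0.15·0.558233 + 0.54·0.875 + 0.31·1 = 0.866235.

0.8662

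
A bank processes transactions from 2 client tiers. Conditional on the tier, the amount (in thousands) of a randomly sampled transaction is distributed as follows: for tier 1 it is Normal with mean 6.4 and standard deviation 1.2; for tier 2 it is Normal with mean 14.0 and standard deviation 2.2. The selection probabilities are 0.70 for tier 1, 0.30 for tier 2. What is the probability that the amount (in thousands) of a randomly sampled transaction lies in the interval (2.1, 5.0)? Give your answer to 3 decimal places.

0.085

Conditional on each tier, P(2.1 < X < 5.0): 1: 0.121503; 2: 2.14526e-05.
By total probability, P(2.1 < X < 5.0) = 0.7·0.121503 + 0.3·2.14526e-05 = 0.0850585.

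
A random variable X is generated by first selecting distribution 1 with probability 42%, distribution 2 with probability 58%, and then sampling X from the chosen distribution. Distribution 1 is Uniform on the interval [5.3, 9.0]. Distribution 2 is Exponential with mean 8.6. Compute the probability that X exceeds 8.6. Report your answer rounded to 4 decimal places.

Conditional on each component, P(X > 8.6): 1: 0.108108; 2: 0.367879.
By total probability, P(X > 8.6) = 0.42·0.108108 + 0.58·0.367879 = 0.258775.

0.2588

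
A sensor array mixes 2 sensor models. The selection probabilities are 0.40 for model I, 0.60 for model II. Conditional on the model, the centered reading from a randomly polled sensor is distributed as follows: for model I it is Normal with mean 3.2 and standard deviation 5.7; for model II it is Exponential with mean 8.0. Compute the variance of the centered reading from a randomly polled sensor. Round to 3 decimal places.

56.926

Per component, I: μ=3.2, E[X²]=42.73; II: μ=8, E[X²]=128.
E[X] = 0.4·3.2 + 0.6·8 = 6.08.
E[X²] = 0.4·42.73 + 0.6·128 = 93.892.
Var(X) = E[X²] − (E[X])² = 93.892 − 36.9664 = 56.9256.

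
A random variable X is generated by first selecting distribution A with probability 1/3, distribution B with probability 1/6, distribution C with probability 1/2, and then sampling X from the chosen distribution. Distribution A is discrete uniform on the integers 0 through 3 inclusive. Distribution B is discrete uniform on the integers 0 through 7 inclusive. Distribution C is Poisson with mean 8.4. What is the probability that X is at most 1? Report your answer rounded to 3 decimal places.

Conditional on each component, P(X ≤ 1): A: 0.5; B: 0.25; C: 0.00211375.
By total probability, P(X ≤ 1) = 0.333333·0.5 + 0.166667·0.25 + 0.5·0.00211375 = 0.20939.

0.209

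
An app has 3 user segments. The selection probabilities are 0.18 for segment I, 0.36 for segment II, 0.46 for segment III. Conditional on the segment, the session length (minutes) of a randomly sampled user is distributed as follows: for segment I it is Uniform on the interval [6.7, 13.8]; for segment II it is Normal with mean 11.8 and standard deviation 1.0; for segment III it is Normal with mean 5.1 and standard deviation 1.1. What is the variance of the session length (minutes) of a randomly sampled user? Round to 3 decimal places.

Per component, I: μ=10.25, E[X²]=109.263; II: μ=11.8, E[X²]=140.24; III: μ=5.1, E[X²]=27.22.
E[X] = 0.18·10.25 + 0.36·11.8 + 0.46·5.1 = 8.439.
E[X²] = 0.18·109.263 + 0.36·140.24 + 0.46·27.22 = 82.675.
Var(X) = E[X²] − (E[X])² = 82.675 − 71.2167 = 11.4583.

11.458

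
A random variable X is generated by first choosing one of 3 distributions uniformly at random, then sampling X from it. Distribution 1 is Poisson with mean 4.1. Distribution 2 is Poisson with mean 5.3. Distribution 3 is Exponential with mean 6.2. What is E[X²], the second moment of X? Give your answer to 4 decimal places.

43.7267

For each component E[X²] = Var + (mean)², giving 1: 20.91; 2: 33.39; 3: 76.88.
Overall E[X²] = 0.333333·20.91 + 0.333333·33.39 + 0.333333·76.88 = 43.7267.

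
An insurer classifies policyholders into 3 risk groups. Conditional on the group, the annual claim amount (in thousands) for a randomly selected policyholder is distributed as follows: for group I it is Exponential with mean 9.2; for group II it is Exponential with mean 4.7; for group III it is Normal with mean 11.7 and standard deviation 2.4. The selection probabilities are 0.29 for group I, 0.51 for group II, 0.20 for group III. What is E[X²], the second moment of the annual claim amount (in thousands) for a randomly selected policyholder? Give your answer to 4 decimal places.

100.1530

For each component E[X²] = Var + (mean)², giving I: 169.28; II: 44.18; III: 142.65.
Overall E[X²] = 0.29·169.28 + 0.51·44.18 + 0.2·142.65 = 100.153.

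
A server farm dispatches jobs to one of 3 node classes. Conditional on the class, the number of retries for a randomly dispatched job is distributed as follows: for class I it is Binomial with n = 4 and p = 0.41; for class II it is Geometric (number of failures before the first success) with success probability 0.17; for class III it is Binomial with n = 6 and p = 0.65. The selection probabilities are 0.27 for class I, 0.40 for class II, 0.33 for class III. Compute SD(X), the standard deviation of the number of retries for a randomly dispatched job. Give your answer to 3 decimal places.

Per component, I: μ=1.64, E[X²]=3.6572; II: μ=4.88235, E[X²]=52.5571; III: μ=3.9, E[X²]=16.575.
E[X] = 0.27·1.64 + 0.4·4.88235 + 0.33·3.9 = 3.68274.
E[X²] = 0.27·3.6572 + 0.4·52.5571 + 0.33·16.575 = 27.48.
Var(X) = E[X²] − (E[X])² = 27.48 − 13.5626 = 13.9174.
SD(X) = √13.9174 = 3.73061.

3.731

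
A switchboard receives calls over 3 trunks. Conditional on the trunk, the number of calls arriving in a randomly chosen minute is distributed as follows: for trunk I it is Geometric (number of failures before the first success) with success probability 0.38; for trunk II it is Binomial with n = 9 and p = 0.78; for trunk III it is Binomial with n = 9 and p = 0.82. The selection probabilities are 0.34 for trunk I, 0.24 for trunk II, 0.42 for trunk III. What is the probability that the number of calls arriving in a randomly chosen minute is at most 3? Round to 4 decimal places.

0.2917

Conditional on each trunk, P(X ≤ 3): I: 0.852237; II: 0.00510565; III: 0.0017318.
By total probability, P(X ≤ 3) = 0.34·0.852237 + 0.24·0.00510565 + 0.42·0.0017318 = 0.291713.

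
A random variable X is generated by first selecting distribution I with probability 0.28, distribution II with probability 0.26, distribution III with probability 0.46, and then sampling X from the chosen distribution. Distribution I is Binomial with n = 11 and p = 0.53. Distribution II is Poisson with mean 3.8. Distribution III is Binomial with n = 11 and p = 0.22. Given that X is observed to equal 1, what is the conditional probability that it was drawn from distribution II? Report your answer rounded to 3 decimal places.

0.191

Likelihoods P(X=1 | ·): I: 0.00306653; II: 0.0850089; III: 0.201726.
Posterior ∝ prior × likelihood. Numerator for II: 0.26·0.0850089 = 0.0221023.
Normalizing constant: 0.28·0.00306653 + 0.26·0.0850089 + 0.46·0.201726 = 0.115755.
P(II | observation) = 0.0221023 / 0.115755 = 0.190941.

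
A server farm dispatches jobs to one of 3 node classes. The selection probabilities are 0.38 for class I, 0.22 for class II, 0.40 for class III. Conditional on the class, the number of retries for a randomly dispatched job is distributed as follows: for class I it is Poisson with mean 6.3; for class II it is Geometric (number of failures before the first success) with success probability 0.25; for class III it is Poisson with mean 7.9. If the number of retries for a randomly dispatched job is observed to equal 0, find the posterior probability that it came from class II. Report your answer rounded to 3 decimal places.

Likelihoods P(X=0 | ·): I: 0.0018363; II: 0.25; III: 0.000370744.
Posterior ∝ prior × likelihood. Numerator for II: 0.22·0.25 = 0.055.
Normalizing constant: 0.38·0.0018363 + 0.22·0.25 + 0.4·0.000370744 = 0.0558461.
P(II | observation) = 0.055 / 0.0558461 = 0.98485.

0.985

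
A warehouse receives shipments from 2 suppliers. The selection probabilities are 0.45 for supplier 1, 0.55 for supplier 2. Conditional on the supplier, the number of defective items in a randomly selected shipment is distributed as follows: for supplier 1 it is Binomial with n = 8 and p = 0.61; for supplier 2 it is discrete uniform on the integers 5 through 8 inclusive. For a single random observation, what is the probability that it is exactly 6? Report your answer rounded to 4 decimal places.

0.2362

Conditional on each supplier, P(X = 6): 1: 0.219415; 2: 0.25.
By total probability, P(X = 6) = 0.45·0.219415 + 0.55·0.25 = 0.236237.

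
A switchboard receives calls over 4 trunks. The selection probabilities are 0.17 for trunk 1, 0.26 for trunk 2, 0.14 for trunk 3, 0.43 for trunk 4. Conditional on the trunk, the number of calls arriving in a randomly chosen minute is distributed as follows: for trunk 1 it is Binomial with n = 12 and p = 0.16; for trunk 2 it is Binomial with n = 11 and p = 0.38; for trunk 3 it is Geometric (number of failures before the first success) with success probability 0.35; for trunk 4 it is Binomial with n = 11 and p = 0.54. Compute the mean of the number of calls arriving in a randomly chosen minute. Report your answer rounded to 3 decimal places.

Component means — 1: 1.92; 2: 4.18; 3: 1.85714; 4: 5.94.
E[X] = 0.17·1.92 + 0.26·4.18 + 0.14·1.85714 + 0.43·5.94 = 4.2274.

4.227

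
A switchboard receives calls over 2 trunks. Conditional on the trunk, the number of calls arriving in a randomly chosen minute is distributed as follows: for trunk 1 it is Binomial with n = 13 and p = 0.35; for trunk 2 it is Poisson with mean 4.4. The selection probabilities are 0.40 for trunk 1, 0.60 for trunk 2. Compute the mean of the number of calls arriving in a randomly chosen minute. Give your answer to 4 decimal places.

Component means — 1: 4.55; 2: 4.4.
E[X] = 0.4·4.55 + 0.6·4.4 = 4.46.

4.4600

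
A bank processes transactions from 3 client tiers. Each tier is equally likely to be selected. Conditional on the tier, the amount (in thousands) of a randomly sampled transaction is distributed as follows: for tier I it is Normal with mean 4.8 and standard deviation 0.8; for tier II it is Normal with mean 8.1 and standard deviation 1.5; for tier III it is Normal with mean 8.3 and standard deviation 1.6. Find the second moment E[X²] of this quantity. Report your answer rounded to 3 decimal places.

For each component E[X²] = Var + (mean)², giving I: 23.68; II: 67.86; III: 71.45.
Overall E[X²] = 0.333333·23.68 + 0.333333·67.86 + 0.333333·71.45 = 54.33.

54.330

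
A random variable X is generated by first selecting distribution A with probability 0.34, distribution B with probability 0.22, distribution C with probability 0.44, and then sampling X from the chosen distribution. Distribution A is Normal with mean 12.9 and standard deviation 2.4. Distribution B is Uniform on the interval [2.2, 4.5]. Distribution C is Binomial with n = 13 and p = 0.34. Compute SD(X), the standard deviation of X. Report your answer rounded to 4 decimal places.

Per component, A: μ=12.9, E[X²]=172.17; B: μ=3.35, E[X²]=11.6633; C: μ=4.42, E[X²]=22.4536.
E[X] = 0.34·12.9 + 0.22·3.35 + 0.44·4.42 = 7.0678.
E[X²] = 0.34·172.17 + 0.22·11.6633 + 0.44·22.4536 = 70.9833.
Var(X) = E[X²] − (E[X])² = 70.9833 − 49.9538 = 21.0295.
SD(X) = √21.0295 = 4.5858.

4.5858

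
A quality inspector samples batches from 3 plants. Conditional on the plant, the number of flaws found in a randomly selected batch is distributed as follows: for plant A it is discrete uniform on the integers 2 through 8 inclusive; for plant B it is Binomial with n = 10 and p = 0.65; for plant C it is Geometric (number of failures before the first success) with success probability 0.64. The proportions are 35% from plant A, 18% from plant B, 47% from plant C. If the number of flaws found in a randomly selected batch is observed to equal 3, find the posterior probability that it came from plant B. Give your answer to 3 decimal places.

0.056

Likelihoods P(X=3 | ·): A: 0.142857; B: 0.021203; C: 0.0298598.
Posterior ∝ prior × likelihood. Numerator for B: 0.18·0.021203 = 0.00381654.
Normalizing constant: 0.35·0.142857 + 0.18·0.021203 + 0.47·0.0298598 = 0.0678507.
P(B | observation) = 0.00381654 / 0.0678507 = 0.0562492.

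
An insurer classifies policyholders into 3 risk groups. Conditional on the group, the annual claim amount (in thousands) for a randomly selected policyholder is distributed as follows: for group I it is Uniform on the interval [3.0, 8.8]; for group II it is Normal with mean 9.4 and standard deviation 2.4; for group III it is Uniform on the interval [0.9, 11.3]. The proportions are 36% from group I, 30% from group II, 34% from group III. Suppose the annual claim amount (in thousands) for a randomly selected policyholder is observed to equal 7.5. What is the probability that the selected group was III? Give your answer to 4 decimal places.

Likelihoods f(7.5 | ·): I: 0.172414; II: 0.121508; III: 0.0961538.
Posterior ∝ prior × likelihood. Numerator for III: 0.34·0.0961538 = 0.0326923.
Normalizing constant: 0.36·0.172414 + 0.3·0.121508 + 0.34·0.0961538 = 0.131214.
P(III | observation) = 0.0326923 / 0.131214 = 0.249153.

0.2492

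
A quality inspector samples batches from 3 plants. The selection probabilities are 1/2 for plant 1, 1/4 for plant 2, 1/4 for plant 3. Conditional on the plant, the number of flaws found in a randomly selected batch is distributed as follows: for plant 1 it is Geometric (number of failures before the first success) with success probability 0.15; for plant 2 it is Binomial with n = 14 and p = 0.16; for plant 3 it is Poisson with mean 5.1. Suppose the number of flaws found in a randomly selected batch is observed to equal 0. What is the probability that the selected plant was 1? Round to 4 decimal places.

0.7630

Likelihoods P(X=0 | ·): 1: 0.15; 2: 0.0870783; 3: 0.00609675.
Posterior ∝ prior × likelihood. Numerator for 1: 0.5·0.15 = 0.075.
Normalizing constant: 0.5·0.15 + 0.25·0.0870783 + 0.25·0.00609675 = 0.0982938.
P(1 | observation) = 0.075 / 0.0982938 = 0.763019.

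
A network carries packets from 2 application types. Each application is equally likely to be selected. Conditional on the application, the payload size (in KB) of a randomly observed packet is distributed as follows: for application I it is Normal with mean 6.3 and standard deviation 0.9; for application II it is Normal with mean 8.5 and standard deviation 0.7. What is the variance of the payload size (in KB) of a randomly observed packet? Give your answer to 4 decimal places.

1.8600

Per component, I: μ=6.3, E[X²]=40.5; II: μ=8.5, E[X²]=72.74.
E[X] = 0.5·6.3 + 0.5·8.5 = 7.4.
E[X²] = 0.5·40.5 + 0.5·72.74 = 56.62.
Var(X) = E[X²] − (E[X])² = 56.62 − 54.76 = 1.86.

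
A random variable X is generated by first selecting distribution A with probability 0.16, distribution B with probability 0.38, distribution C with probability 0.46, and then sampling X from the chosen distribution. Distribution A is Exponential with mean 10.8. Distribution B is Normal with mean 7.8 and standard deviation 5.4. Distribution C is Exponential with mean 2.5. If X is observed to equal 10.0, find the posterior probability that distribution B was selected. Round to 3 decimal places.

0.737

Likelihoods f(10.0 | ·): A: 0.0366819; B: 0.0679945; C: 0.00732626.
Posterior ∝ prior × likelihood. Numerator for B: 0.38·0.0679945 = 0.0258379.
Normalizing constant: 0.16·0.0366819 + 0.38·0.0679945 + 0.46·0.00732626 = 0.0350771.
P(B | observation) = 0.0258379 / 0.0350771 = 0.736604.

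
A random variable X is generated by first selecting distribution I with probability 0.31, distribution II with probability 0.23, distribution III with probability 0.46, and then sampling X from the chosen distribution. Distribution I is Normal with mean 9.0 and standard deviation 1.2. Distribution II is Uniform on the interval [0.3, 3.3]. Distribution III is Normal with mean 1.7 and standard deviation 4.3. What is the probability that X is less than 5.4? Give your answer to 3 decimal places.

Conditional on each component, P(X < 5.4): I: 0.0013499; II: 1; III: 0.805234.
By total probability, P(X < 5.4) = 0.31·0.0013499 + 0.23·1 + 0.46·0.805234 = 0.600826.

0.601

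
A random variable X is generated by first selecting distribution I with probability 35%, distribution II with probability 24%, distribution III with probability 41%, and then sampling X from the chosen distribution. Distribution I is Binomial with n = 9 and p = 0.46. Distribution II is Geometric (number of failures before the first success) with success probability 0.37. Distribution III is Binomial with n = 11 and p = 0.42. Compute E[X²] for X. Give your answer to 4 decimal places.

18.4314

For each component E[X²] = Var + (mean)², giving I: 19.3752; II: 7.5011; III: 24.024.
Overall E[X²] = 0.35·19.3752 + 0.24·7.5011 + 0.41·24.024 = 18.4314.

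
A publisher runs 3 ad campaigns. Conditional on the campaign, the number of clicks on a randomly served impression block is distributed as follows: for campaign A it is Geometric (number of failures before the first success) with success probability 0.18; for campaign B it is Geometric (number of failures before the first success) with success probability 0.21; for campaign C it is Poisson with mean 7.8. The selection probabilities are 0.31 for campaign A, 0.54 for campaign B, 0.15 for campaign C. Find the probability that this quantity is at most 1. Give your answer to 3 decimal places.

0.305

Conditional on each campaign, P(X ≤ 1): A: 0.3276; B: 0.3759; C: 0.00360567.
By total probability, P(X ≤ 1) = 0.31·0.3276 + 0.54·0.3759 + 0.15·0.00360567 = 0.305083.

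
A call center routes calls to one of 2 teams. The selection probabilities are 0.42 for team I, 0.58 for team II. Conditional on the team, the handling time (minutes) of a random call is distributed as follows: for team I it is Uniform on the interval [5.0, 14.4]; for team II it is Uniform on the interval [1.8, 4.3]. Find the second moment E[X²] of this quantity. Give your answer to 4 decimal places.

48.3079

For each component E[X²] = Var + (mean)², giving I: 101.453; II: 9.82333.
Overall E[X²] = 0.42·101.453 + 0.58·9.82333 = 48.3079.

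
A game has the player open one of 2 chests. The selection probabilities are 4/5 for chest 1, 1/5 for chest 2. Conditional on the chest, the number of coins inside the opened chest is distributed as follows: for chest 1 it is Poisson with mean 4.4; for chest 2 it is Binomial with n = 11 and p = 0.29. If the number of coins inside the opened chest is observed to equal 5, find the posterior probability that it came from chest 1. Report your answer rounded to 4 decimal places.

Likelihoods P(X=5 | ·): 1: 0.168728; 2: 0.12139.
Posterior ∝ prior × likelihood. Numerator for 1: 0.8·0.168728 = 0.134982.
Normalizing constant: 0.8·0.168728 + 0.2·0.12139 = 0.15926.
P(1 | observation) = 0.134982 / 0.15926 = 0.847558.

0.8476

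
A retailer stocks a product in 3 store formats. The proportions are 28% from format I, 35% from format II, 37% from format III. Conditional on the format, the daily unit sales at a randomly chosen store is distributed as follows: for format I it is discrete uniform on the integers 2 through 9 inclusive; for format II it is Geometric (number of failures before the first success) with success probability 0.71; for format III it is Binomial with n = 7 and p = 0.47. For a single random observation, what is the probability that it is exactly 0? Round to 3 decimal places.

Conditional on each format, P(X = 0): I: 0; II: 0.71; III: 0.0117471.
By total probability, P(X = 0) = 0.28·0 + 0.35·0.71 + 0.37·0.0117471 = 0.252846.

0.253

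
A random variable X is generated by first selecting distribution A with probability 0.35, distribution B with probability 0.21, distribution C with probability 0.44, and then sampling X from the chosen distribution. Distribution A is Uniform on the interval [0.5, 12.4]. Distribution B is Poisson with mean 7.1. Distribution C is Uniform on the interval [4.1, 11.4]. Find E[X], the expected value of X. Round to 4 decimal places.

7.1585

Component means — A: 6.45; B: 7.1; C: 7.75.
E[X] = 0.35·6.45 + 0.21·7.1 + 0.44·7.75 = 7.1585.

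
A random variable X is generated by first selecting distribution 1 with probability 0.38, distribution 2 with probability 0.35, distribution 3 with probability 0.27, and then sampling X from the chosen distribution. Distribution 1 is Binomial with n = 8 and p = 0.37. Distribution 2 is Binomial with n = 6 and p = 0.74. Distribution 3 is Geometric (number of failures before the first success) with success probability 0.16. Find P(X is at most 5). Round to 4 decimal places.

Conditional on each component, P(X ≤ 5): 1: 0.966351; 2: 0.835794; 3: 0.648702.
By total probability, P(X ≤ 5) = 0.38·0.966351 + 0.35·0.835794 + 0.27·0.648702 = 0.834891.

0.8349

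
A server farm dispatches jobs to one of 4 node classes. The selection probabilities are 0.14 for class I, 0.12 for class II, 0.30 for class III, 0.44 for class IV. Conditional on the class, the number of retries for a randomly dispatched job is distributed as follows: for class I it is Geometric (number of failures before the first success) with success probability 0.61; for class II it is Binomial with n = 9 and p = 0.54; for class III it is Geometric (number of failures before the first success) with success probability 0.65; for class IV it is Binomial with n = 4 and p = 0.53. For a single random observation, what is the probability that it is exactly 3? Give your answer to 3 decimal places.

Conditional on each class, P(X = 3): I: 0.0361846; II: 0.125316; III: 0.0278687; IV: 0.279889.
By total probability, P(X = 3) = 0.14·0.0361846 + 0.12·0.125316 + 0.3·0.0278687 + 0.44·0.279889 = 0.151615.

0.152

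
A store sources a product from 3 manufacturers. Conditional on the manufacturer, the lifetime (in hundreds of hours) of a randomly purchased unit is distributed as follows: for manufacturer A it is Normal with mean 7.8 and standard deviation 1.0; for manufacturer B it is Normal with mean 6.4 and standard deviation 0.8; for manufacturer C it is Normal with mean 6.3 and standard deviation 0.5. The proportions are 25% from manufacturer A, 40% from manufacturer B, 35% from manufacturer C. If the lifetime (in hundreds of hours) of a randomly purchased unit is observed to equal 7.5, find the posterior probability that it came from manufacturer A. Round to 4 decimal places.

Likelihoods f(7.5 | ·): A: 0.381388; B: 0.193765; C: 0.0447891.
Posterior ∝ prior × likelihood. Numerator for A: 0.25·0.381388 = 0.095347.
Normalizing constant: 0.25·0.381388 + 0.4·0.193765 + 0.35·0.0447891 = 0.188529.
P(A | observation) = 0.095347 / 0.188529 = 0.505741.

0.5057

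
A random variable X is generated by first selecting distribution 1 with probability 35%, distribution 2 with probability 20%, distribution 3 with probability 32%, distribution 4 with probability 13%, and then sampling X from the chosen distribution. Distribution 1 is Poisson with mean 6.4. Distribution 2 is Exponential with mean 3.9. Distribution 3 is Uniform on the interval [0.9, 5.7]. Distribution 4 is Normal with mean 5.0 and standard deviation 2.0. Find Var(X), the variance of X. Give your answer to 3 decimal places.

8.194

Per component, 1: μ=6.4, E[X²]=47.36; 2: μ=3.9, E[X²]=30.42; 3: μ=3.3, E[X²]=12.81; 4: μ=5, E[X²]=29.
E[X] = 0.35·6.4 + 0.2·3.9 + 0.32·3.3 + 0.13·5 = 4.726.
E[X²] = 0.35·47.36 + 0.2·30.42 + 0.32·12.81 + 0.13·29 = 30.5292.
Var(X) = E[X²] − (E[X])² = 30.5292 − 22.3351 = 8.19412.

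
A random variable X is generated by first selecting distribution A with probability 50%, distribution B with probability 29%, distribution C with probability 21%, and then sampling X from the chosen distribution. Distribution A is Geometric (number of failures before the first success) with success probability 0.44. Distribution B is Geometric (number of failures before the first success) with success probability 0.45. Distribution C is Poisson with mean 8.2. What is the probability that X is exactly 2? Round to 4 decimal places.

Conditional on each component, P(X = 2): A: 0.137984; B: 0.136125; C: 0.00923385.
By total probability, P(X = 2) = 0.5·0.137984 + 0.29·0.136125 + 0.21·0.00923385 = 0.110407.

0.1104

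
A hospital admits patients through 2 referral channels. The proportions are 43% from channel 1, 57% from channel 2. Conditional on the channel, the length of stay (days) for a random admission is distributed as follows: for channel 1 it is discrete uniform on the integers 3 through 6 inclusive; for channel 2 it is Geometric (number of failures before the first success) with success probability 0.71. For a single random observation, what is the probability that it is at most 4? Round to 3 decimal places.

Conditional on each channel, P(X ≤ 4): 1: 0.5; 2: 0.997949.
By total probability, P(X ≤ 4) = 0.43·0.5 + 0.57·0.997949 = 0.783831.

0.784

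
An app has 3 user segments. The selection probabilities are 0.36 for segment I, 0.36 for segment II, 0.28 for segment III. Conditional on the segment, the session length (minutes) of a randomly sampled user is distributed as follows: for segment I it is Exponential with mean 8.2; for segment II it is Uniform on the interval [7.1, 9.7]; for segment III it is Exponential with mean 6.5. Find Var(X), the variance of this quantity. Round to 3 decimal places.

36.900

Per component, I: μ=8.2, E[X²]=134.48; II: μ=8.4, E[X²]=71.1233; III: μ=6.5, E[X²]=84.5.
E[X] = 0.36·8.2 + 0.36·8.4 + 0.28·6.5 = 7.796.
E[X²] = 0.36·134.48 + 0.36·71.1233 + 0.28·84.5 = 97.6772.
Var(X) = E[X²] − (E[X])² = 97.6772 − 60.7776 = 36.8996.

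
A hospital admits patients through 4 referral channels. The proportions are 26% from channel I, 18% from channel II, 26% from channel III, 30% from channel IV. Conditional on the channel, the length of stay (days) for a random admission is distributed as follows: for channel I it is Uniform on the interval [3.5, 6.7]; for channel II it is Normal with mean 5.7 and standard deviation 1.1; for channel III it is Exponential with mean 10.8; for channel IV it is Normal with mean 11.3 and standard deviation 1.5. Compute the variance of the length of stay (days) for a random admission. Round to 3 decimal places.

Per component, I: μ=5.1, E[X²]=26.8633; II: μ=5.7, E[X²]=33.7; III: μ=10.8, E[X²]=233.28; IV: μ=11.3, E[X²]=129.94.
E[X] = 0.26·5.1 + 0.18·5.7 + 0.26·10.8 + 0.3·11.3 = 8.55.
E[X²] = 0.26·26.8633 + 0.18·33.7 + 0.26·233.28 + 0.3·129.94 = 112.685.
Var(X) = E[X²] − (E[X])² = 112.685 − 73.1025 = 39.5828.

39.583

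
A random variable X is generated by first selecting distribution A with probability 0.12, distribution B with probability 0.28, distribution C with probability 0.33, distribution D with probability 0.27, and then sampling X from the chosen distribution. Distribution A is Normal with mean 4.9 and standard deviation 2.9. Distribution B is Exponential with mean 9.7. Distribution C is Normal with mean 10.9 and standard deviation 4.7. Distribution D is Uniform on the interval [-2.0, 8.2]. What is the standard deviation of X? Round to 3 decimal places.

Per component, A: μ=4.9, E[X²]=32.42; B: μ=9.7, E[X²]=188.18; C: μ=10.9, E[X²]=140.9; D: μ=3.1, E[X²]=18.28.
E[X] = 0.12·4.9 + 0.28·9.7 + 0.33·10.9 + 0.27·3.1 = 7.738.
E[X²] = 0.12·32.42 + 0.28·188.18 + 0.33·140.9 + 0.27·18.28 = 108.013.
Var(X) = E[X²] − (E[X])² = 108.013 − 59.8766 = 48.1368.
SD(X) = √48.1368 = 6.93807.

6.938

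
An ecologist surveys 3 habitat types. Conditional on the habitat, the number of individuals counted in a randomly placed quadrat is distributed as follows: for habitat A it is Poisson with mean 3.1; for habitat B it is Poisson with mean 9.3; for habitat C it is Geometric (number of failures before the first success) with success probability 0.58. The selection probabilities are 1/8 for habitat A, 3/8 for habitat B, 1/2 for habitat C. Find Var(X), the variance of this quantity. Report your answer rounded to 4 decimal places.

Per component, A: μ=3.1, E[X²]=12.71; B: μ=9.3, E[X²]=95.79; C: μ=0.724138, E[X²]=1.77289.
E[X] = 0.125·3.1 + 0.375·9.3 + 0.5·0.724138 = 4.23707.
E[X²] = 0.125·12.71 + 0.375·95.79 + 0.5·1.77289 = 38.3964.
Var(X) = E[X²] − (E[X])² = 38.3964 − 17.9528 = 20.4437.

20.4437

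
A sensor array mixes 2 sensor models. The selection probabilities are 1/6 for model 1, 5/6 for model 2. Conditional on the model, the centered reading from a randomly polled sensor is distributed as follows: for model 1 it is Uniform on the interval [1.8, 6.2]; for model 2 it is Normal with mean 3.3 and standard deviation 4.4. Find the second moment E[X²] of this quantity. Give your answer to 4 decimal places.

For each component E[X²] = Var + (mean)², giving 1: 17.6133; 2: 30.25.
Overall E[X²] = 0.166667·17.6133 + 0.833333·30.25 = 28.1439.

28.1439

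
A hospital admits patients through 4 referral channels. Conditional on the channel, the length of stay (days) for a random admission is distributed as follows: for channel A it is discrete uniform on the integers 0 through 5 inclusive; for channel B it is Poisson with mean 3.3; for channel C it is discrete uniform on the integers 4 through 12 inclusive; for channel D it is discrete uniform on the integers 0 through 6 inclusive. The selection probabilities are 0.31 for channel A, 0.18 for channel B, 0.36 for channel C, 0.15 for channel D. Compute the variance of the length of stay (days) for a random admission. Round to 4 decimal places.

Per component, A: μ=2.5, E[X²]=9.16667; B: μ=3.3, E[X²]=14.19; C: μ=8, E[X²]=70.6667; D: μ=3, E[X²]=13.
E[X] = 0.31·2.5 + 0.18·3.3 + 0.36·8 + 0.15·3 = 4.699.
E[X²] = 0.31·9.16667 + 0.18·14.19 + 0.36·70.6667 + 0.15·13 = 32.7859.
Var(X) = E[X²] − (E[X])² = 32.7859 − 22.0806 = 10.7053.

10.7053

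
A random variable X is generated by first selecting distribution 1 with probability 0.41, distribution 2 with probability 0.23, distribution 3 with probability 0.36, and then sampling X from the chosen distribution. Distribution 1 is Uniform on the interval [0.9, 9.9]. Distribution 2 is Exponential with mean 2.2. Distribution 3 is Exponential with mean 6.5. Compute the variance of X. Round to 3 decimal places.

21.766

Per component, 1: μ=5.4, E[X²]=35.91; 2: μ=2.2, E[X²]=9.68; 3: μ=6.5, E[X²]=84.5.
E[X] = 0.41·5.4 + 0.23·2.2 + 0.36·6.5 = 5.06.
E[X²] = 0.41·35.91 + 0.23·9.68 + 0.36·84.5 = 47.3695.
Var(X) = E[X²] − (E[X])² = 47.3695 − 25.6036 = 21.7659.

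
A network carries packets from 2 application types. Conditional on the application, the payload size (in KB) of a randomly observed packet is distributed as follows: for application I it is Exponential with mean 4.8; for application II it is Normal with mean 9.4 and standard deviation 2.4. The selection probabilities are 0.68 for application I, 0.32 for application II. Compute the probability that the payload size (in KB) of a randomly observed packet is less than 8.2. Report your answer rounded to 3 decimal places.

Conditional on each application, P(X < 8.2): I: 0.818833; II: 0.308538.
By total probability, P(X < 8.2) = 0.68·0.818833 + 0.32·0.308538 = 0.655538.

0.656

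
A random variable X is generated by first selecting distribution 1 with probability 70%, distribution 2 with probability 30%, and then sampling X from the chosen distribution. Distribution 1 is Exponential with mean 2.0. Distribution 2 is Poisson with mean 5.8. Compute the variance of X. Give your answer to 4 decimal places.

Per component, 1: μ=2, E[X²]=8; 2: μ=5.8, E[X²]=39.44.
E[X] = 0.7·2 + 0.3·5.8 = 3.14.
E[X²] = 0.7·8 + 0.3·39.44 = 17.432.
Var(X) = E[X²] − (E[X])² = 17.432 − 9.8596 = 7.5724.

7.5724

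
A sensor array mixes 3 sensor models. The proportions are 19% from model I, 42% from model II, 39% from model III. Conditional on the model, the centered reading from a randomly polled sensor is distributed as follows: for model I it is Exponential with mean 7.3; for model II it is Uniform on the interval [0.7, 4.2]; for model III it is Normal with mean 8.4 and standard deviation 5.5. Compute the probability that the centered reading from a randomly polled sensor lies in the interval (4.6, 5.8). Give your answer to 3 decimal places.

0.044

Conditional on each model, P(4.6 < X < 5.8): I: 0.080721; II: 0; III: 0.0733925.
By total probability, P(4.6 < X < 5.8) = 0.19·0.080721 + 0.42·0 + 0.39·0.0733925 = 0.0439601.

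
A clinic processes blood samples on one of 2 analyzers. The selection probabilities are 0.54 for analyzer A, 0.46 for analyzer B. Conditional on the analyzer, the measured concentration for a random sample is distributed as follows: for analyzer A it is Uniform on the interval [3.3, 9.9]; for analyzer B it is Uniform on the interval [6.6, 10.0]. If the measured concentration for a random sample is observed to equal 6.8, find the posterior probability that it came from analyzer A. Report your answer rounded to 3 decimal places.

0.377

Likelihoods f(6.8 | ·): A: 0.151515; B: 0.294118.
Posterior ∝ prior × likelihood. Numerator for A: 0.54·0.151515 = 0.0818182.
Normalizing constant: 0.54·0.151515 + 0.46·0.294118 = 0.217112.
P(A | observation) = 0.0818182 / 0.217112 = 0.376847.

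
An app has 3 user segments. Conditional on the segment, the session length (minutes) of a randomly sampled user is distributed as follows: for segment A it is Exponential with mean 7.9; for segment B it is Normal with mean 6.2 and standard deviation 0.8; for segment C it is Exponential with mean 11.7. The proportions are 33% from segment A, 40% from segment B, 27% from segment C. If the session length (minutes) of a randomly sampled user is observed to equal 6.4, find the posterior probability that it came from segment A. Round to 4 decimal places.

Likelihoods f(6.4 | ·): A: 0.056304; B: 0.483335; C: 0.0494597.
Posterior ∝ prior × likelihood. Numerator for A: 0.33·0.056304 = 0.0185803.
Normalizing constant: 0.33·0.056304 + 0.4·0.483335 + 0.27·0.0494597 = 0.225268.
P(A | observation) = 0.0185803 / 0.225268 = 0.0824808.

0.0825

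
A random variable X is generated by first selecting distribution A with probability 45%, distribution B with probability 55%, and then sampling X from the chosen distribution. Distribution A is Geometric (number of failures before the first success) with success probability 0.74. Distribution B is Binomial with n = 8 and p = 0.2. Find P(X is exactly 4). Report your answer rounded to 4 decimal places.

Conditional on each component, P(X = 4): A: 0.00338162; B: 0.0458752.
By total probability, P(X = 4) = 0.45·0.00338162 + 0.55·0.0458752 = 0.0267531.

0.0268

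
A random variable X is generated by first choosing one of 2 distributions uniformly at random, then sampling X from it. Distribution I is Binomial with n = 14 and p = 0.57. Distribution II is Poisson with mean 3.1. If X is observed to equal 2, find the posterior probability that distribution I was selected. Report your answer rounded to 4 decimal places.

Likelihoods P(X=2 | ·): I: 0.00118144; II: 0.216461.
Posterior ∝ prior × likelihood. Numerator for I: 0.5·0.00118144 = 0.000590721.
Normalizing constant: 0.5·0.00118144 + 0.5·0.216461 = 0.108821.
P(I | observation) = 0.000590721 / 0.108821 = 0.00542835.

0.0054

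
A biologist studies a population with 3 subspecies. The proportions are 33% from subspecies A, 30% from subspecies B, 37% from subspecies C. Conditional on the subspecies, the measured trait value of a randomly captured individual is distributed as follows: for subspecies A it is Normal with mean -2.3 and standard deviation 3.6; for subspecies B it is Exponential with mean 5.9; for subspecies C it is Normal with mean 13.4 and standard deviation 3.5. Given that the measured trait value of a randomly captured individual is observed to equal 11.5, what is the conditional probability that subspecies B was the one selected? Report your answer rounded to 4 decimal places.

Likelihoods f(11.5 | ·): A: 7.14084e-05; B: 0.0241347; C: 0.0983671.
Posterior ∝ prior × likelihood. Numerator for B: 0.3·0.0241347 = 0.00724041.
Normalizing constant: 0.33·7.14084e-05 + 0.3·0.0241347 + 0.37·0.0983671 = 0.0436598.
P(B | observation) = 0.00724041 / 0.0436598 = 0.165837.

0.1658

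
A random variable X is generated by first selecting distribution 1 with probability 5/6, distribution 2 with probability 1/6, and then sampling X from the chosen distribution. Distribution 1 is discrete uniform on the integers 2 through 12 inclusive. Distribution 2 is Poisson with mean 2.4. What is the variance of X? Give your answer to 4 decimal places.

11.6722

Per component, 1: μ=7, E[X²]=59; 2: μ=2.4, E[X²]=8.16.
E[X] = 0.833333·7 + 0.166667·2.4 = 6.23333.
E[X²] = 0.833333·59 + 0.166667·8.16 = 50.5267.
Var(X) = E[X²] − (E[X])² = 50.5267 − 38.8544 = 11.6722.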